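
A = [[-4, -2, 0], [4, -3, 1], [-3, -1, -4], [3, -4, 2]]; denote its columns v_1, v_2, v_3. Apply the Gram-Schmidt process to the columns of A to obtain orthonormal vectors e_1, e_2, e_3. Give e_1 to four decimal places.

e_1 = (-0.5657, 0.5657, -0.4243, 0.4243)

v_1 = (-4, 4, -3, 3); ‖v_1‖ = 7.0711, so e_1 = (-0.5657, 0.5657, -0.4243, 0.4243).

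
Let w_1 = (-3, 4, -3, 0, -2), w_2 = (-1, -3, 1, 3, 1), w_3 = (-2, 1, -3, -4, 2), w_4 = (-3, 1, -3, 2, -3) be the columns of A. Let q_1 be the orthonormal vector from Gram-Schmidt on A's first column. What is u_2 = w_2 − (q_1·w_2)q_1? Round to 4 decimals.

w_1 = (-3, 4, -3, 0, -2); ‖w_1‖ = 6.1644, so q_1 = (-0.4867, 0.6489, -0.4867, 0.0000, -0.3244).
q_1·w_2 = (-0.4867)·(-1) + 0.6489·(-3) + (-0.4867)·1 + 0.0000·3 + (-0.3244)·1 = -2.2711.
u_2 = w_2 + 2.2711·q_1 = (-2.1053, -1.5263, -0.1053, 3.0000, 0.2632).

u_2 = (-2.1053, -1.5263, -0.1053, 3.0000, 0.2632)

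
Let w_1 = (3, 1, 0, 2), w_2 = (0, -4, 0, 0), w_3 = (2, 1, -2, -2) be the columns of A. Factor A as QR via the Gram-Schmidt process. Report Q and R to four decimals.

w_1 = (3, 1, 0, 2); ‖w_1‖ = 3.7417, so e_1 = (0.8018, 0.2673, 0.0000, 0.5345).
e_1·w_2 = 0.8018·0 + 0.2673·(-4) + 0.0000·0 + 0.5345·0 = -1.0690.
u_2 = w_2 + 1.0690·e_1 = (0.8571, -3.7143, 0.0000, 0.5714).
‖u_2‖ = 3.8545, so e_2 = (0.2224, -0.9636, 0.0000, 0.1482).
e_1·w_3 = 0.8018·2 + 0.2673·1 + 0.0000·(-2) + 0.5345·(-2) = 0.8018; e_2·w_3 = 0.2224·2 + (-0.9636)·1 + 0.0000·(-2) + 0.1482·(-2) = -0.8154.
u_3 = w_3 − 0.8018·e_1 + 0.8154·e_2 = (1.5385, 0.0000, -2.0000, -2.3077).
‖u_3‖ = 3.4194, so e_3 = (0.4499, 0.0000, -0.5849, -0.6749).

Q = [[0.8018, 0.2224, 0.4499], [0.2673, -0.9636, 0.0000], [0.0000, 0.0000, -0.5849], [0.5345, 0.1482, -0.6749]], R = [[3.7417, -1.0690, 0.8018], [0.0000, 3.8545, -0.8154], [0.0000, 0.0000, 3.4194]]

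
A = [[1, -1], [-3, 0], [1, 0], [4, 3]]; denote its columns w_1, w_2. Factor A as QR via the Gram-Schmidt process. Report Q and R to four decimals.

Q = [[0.1925, -0.5991], [-0.5774, 0.5203], [0.1925, -0.1734], [0.7698, 0.5833]], R = [[5.1962, 2.1170], [0.0000, 2.3492]]

e_1 = w_1/‖w_1‖ = (1, -3, 1, 4)/5.1962 = (0.1925, -0.5774, 0.1925, 0.7698).
r_{12} = e_1·w_2 = 2.1170.
u_2 = w_2 − 2.1170·e_1 = (-1.4074, 1.2222, -0.4074, 1.3704).
‖u_2‖ = 2.3492, so e_2 = (-0.5991, 0.5203, -0.1734, 0.5833).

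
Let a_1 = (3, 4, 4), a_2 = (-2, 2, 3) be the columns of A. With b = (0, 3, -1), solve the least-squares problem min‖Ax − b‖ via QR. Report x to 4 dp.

x = (0.1876, 0.0220)

a_1 = (3, 4, 4); ‖a_1‖ = 6.4031, so q_1 = (0.4685, 0.6247, 0.6247).
q_1·a_2 = 0.4685·(-2) + 0.6247·2 + 0.6247·3 = 2.1864.
u_2 = a_2 − 2.1864·q_1 = (-3.0244, 0.6341, 1.6341).
‖u_2‖ = 3.4956, so q_2 = (-0.8652, 0.1814, 0.4675).
Qᵀb = (1.2494, 0.0768).
Back-substitute: x_2 = 0.0768/3.4956 = 0.0220.
x_1 = (1.2494 − 2.1864·0.0220)/6.4031 = 0.1876.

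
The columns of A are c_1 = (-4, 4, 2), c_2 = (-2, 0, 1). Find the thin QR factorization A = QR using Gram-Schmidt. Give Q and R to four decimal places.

e_1 = c_1/‖c_1‖ = (-4, 4, 2)/6.0000 = (-0.6667, 0.6667, 0.3333).
r_{12} = e_1·c_2 = 1.6667.
u_2 = c_2 − 1.6667·e_1 = (-0.8889, -1.1111, 0.4444).
‖u_2‖ = 1.4907, so e_2 = (-0.5963, -0.7454, 0.2981).

Q = [[-0.6667, -0.5963], [0.6667, -0.7454], [0.3333, 0.2981]], R = [[6.0000, 1.6667], [0.0000, 1.4907]]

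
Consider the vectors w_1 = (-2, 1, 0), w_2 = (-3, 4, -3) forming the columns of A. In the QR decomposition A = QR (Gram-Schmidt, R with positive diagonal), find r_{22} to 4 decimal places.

w_1 = (-2, 1, 0); ‖w_1‖ = 2.2361, so e_1 = (-0.8944, 0.4472, 0.0000).
e_1·w_2 = (-0.8944)·(-3) + 0.4472·4 + 0.0000·(-3) = 4.4721.
u_2 = w_2 − 4.4721·e_1 = (1.0000, 2.0000, -3.0000).
r_{22} = ‖u_2‖ = 3.7417.

r_{22} = 3.7417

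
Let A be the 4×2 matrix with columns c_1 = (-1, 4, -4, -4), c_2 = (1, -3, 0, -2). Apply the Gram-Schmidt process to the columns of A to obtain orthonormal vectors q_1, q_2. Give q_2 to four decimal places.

q_1 = c_1/‖c_1‖ = (-1, 4, -4, -4)/7.0000 = (-0.1429, 0.5714, -0.5714, -0.5714).
r_{12} = q_1·c_2 = -0.7143.
u_2 = c_2 + 0.7143·q_1 = (0.8980, -2.5918, -0.4082, -2.4082).
‖u_2‖ = 3.6728, so q_2 = (0.2445, -0.7057, -0.1111, -0.6557).

q_2 = (0.2445, -0.7057, -0.1111, -0.6557)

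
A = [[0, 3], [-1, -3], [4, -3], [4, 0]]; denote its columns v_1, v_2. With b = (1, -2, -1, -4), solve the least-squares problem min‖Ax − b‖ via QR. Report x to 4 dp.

e_1 = v_1/‖v_1‖ = (0, -1, 4, 4)/5.7446 = (0.0000, -0.1741, 0.6963, 0.6963).
r_{12} = e_1·v_2 = -1.5667.
u_2 = v_2 + 1.5667·e_1 = (3.0000, -3.2727, -1.9091, 1.0909).
‖u_2‖ = 4.9543, so e_2 = (0.6055, -0.6606, -0.3853, 0.2202).
Qᵀb = (-3.1334, 1.4313).
Back-substitute: x_2 = 1.4313/4.9543 = 0.2889.
x_1 = (-3.1334 + 1.5667·0.2889)/5.7446 = -0.4667.

x = (-0.4667, 0.2889)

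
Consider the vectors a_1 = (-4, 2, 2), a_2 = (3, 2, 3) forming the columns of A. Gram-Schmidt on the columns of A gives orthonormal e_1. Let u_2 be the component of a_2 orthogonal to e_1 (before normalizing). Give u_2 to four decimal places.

a_1 = (-4, 2, 2); ‖a_1‖ = 4.8990, so e_1 = (-0.8165, 0.4082, 0.4082).
e_1·a_2 = (-0.8165)·3 + 0.4082·2 + 0.4082·3 = -0.4082.
u_2 = a_2 + 0.4082·e_1 = (2.6667, 2.1667, 3.1667).

u_2 = (2.6667, 2.1667, 3.1667)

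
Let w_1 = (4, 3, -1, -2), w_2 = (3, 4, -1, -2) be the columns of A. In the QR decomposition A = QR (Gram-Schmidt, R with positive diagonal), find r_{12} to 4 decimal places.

w_1 = (4, 3, -1, -2); ‖w_1‖ = 5.4772, so e_1 = (0.7303, 0.5477, -0.1826, -0.3651).
r_{12} = e_1·w_2 = 5.2947.

r_{12} = 5.2947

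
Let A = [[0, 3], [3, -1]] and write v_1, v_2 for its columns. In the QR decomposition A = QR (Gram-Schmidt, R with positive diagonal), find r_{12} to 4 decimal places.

r_{12} = -1.0000

v_1 = (0, 3); ‖v_1‖ = 3.0000, so e_1 = (0.0000, 1.0000).
r_{12} = e_1·v_2 = -1.0000.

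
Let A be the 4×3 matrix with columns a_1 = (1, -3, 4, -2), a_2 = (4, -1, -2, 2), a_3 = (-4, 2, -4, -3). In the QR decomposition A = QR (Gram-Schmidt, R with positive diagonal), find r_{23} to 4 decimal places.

q_1 = a_1/‖a_1‖ = (1, -3, 4, -2)/5.4772 = (0.1826, -0.5477, 0.7303, -0.3651).
r_{12} = q_1·a_2 = -0.9129.
u_2 = a_2 + 0.9129·q_1 = (4.1667, -1.5000, -1.3333, 1.6667).
‖u_2‖ = 4.9160, so q_2 = (0.8476, -0.3051, -0.2712, 0.3390).
r_{23} = q_2·a_3 = -3.9328.

r_{23} = -3.9328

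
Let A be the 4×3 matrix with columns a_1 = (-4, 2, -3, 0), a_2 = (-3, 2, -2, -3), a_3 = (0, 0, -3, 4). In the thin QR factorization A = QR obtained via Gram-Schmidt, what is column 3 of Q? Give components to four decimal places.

a_1 = (-4, 2, -3, 0); ‖a_1‖ = 5.3852, so e_1 = (-0.7428, 0.3714, -0.5571, 0.0000).
e_1·a_2 = (-0.7428)·(-3) + 0.3714·2 + (-0.5571)·(-2) + 0.0000·(-3) = 4.0853.
u_2 = a_2 − 4.0853·e_1 = (0.0345, 0.4828, 0.2759, -3.0000).
‖u_2‖ = 3.0513, so e_2 = (0.0113, 0.1582, 0.0904, -0.9832).
e_1·a_3 = (-0.7428)·0 + 0.3714·0 + (-0.5571)·(-3) + 0.0000·4 = 1.6713; e_2·a_3 = 0.0113·0 + 0.1582·0 + 0.0904·(-3) + (-0.9832)·4 = -4.2040.
u_3 = a_3 − 1.6713·e_1 + 4.2040·e_2 = (1.2889, 0.0444, -1.6889, -0.1333).
‖u_3‖ = 2.1292, so e_3 = (0.6054, 0.0209, -0.7932, -0.0626).

e_3 = (0.6054, 0.0209, -0.7932, -0.0626)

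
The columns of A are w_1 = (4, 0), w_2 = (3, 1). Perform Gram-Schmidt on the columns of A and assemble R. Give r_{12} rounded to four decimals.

r_{12} = 3.0000

w_1 = (4, 0); ‖w_1‖ = 4.0000, so e_1 = (1.0000, 0.0000).
r_{12} = e_1·w_2 = 3.0000.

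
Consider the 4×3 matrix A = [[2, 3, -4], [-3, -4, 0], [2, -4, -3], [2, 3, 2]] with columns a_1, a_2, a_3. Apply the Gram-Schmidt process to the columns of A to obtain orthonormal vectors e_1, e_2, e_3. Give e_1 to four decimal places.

e_1 = (0.4364, -0.6547, 0.4364, 0.4364)

a_1 = (2, -3, 2, 2); ‖a_1‖ = 4.5826, so e_1 = (0.4364, -0.6547, 0.4364, 0.4364).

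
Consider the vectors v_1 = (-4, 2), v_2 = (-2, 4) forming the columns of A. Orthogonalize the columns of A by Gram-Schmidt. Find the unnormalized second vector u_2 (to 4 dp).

u_2 = (1.2000, 2.4000)

v_1 = (-4, 2); ‖v_1‖ = 4.4721, so q_1 = (-0.8944, 0.4472).
q_1·v_2 = (-0.8944)·(-2) + 0.4472·4 = 3.5777.
u_2 = v_2 − 3.5777·q_1 = (1.2000, 2.4000).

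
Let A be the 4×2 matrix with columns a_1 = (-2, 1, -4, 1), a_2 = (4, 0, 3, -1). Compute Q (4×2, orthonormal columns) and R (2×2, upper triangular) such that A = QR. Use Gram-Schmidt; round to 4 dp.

a_1 = (-2, 1, -4, 1); ‖a_1‖ = 4.6904, so e_1 = (-0.4264, 0.2132, -0.8528, 0.2132).
e_1·a_2 = (-0.4264)·4 + 0.2132·0 + (-0.8528)·3 + 0.2132·(-1) = -4.4772.
u_2 = a_2 + 4.4772·e_1 = (2.0909, 0.9545, -0.8182, -0.0455).
‖u_2‖ = 2.4402, so e_2 = (0.8569, 0.3912, -0.3353, -0.0186).

Q = [[-0.4264, 0.8569], [0.2132, 0.3912], [-0.8528, -0.3353], [0.2132, -0.0186]], R = [[4.6904, -4.4772], [0.0000, 2.4402]]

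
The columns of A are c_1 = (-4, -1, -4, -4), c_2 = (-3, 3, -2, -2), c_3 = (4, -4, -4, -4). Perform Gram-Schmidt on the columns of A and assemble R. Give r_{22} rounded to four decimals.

c_1 = (-4, -1, -4, -4); ‖c_1‖ = 7.0000, so e_1 = (-0.5714, -0.1429, -0.5714, -0.5714).
e_1·c_2 = (-0.5714)·(-3) + (-0.1429)·3 + (-0.5714)·(-2) + (-0.5714)·(-2) = 3.5714.
u_2 = c_2 − 3.5714·e_1 = (-0.9592, 3.5102, 0.0408, 0.0408).
r_{22} = ‖u_2‖ = 3.6394.

r_{22} = 3.6394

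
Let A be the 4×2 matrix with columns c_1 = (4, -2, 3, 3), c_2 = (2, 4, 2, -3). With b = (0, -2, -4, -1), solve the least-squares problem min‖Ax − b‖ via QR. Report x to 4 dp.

x = (-0.3229, -0.4233)

c_1 = (4, -2, 3, 3); ‖c_1‖ = 6.1644, so e_1 = (0.6489, -0.3244, 0.4867, 0.4867).
e_1·c_2 = 0.6489·2 + (-0.3244)·4 + 0.4867·2 + 0.4867·(-3) = -0.4867.
u_2 = c_2 + 0.4867·e_1 = (2.3158, 3.8421, 2.2368, -2.7632).
‖u_2‖ = 5.7239, so e_2 = (0.4046, 0.6712, 0.3908, -0.4827).
Qᵀb = (-1.7844, -2.4229).
Back-substitute: x_2 = -2.4229/5.7239 = -0.4233.
x_1 = (-1.7844 + 0.4867·(-0.4233))/6.1644 = -0.3229.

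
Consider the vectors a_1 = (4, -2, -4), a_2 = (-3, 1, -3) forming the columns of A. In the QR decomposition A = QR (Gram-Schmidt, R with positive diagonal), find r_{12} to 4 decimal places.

r_{12} = -0.3333

a_1 = (4, -2, -4); ‖a_1‖ = 6.0000, so e_1 = (0.6667, -0.3333, -0.6667).
r_{12} = e_1·a_2 = -0.3333.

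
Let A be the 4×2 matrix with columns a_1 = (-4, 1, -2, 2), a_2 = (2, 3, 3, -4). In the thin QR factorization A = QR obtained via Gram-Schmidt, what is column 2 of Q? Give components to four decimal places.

q_2 = (-0.2143, 0.7746, 0.3049, -0.5109)

a_1 = (-4, 1, -2, 2); ‖a_1‖ = 5.0000, so q_1 = (-0.8000, 0.2000, -0.4000, 0.4000).
q_1·a_2 = (-0.8000)·2 + 0.2000·3 + (-0.4000)·3 + 0.4000·(-4) = -3.8000.
u_2 = a_2 + 3.8000·q_1 = (-1.0400, 3.7600, 1.4800, -2.4800).
‖u_2‖ = 4.8539, so q_2 = (-0.2143, 0.7746, 0.3049, -0.5109).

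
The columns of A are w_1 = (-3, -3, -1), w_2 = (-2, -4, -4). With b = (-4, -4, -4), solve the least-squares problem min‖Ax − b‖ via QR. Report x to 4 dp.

w_1 = (-3, -3, -1); ‖w_1‖ = 4.3589, so q_1 = (-0.6882, -0.6882, -0.2294).
q_1·w_2 = (-0.6882)·(-2) + (-0.6882)·(-4) + (-0.2294)·(-4) = 5.0471.
u_2 = w_2 − 5.0471·q_1 = (1.4737, -0.5263, -2.8421).
‖u_2‖ = 3.2444, so q_2 = (0.4542, -0.1622, -0.8760).
Qᵀb = (6.4236, 2.3360).
Back-substitute: x_2 = 2.3360/3.2444 = 0.7200.
x_1 = (6.4236 − 5.0471·0.7200)/4.3589 = 0.6400.

x = (0.6400, 0.7200)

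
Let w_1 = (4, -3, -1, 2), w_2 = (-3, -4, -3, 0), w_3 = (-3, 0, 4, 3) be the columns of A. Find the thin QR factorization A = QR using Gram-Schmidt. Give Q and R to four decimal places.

Q = [[0.7303, -0.5857, -0.3381], [-0.5477, -0.6374, -0.2207], [-0.1826, -0.4996, 0.6323], [0.3651, -0.0345, 0.6613]], R = [[5.4772, 0.5477, -1.8257], [0.0000, 5.8052, -0.3445], [0.0000, 0.0000, 5.5270]]

q_1 = w_1/‖w_1‖ = (4, -3, -1, 2)/5.4772 = (0.7303, -0.5477, -0.1826, 0.3651).
r_{12} = q_1·w_2 = 0.5477.
u_2 = w_2 − 0.5477·q_1 = (-3.4000, -3.7000, -2.9000, -0.2000).
‖u_2‖ = 5.8052, so q_2 = (-0.5857, -0.6374, -0.4996, -0.0345).
r_{13} = q_1·w_3 = -1.8257; r_{23} = q_2·w_3 = -0.3445.
u_3 = w_3 + 1.8257·q_1 + 0.3445·q_2 = (-1.8684, -1.2196, 3.4946, 3.6548).
‖u_3‖ = 5.5270, so q_3 = (-0.3381, -0.2207, 0.6323, 0.6613).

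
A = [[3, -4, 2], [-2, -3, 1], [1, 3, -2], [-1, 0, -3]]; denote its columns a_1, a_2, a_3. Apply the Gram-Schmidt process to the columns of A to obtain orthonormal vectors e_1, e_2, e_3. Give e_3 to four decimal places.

a_1 = (3, -2, 1, -1); ‖a_1‖ = 3.8730, so e_1 = (0.7746, -0.5164, 0.2582, -0.2582).
e_1·a_2 = 0.7746·(-4) + (-0.5164)·(-3) + 0.2582·3 + (-0.2582)·0 = -0.7746.
u_2 = a_2 + 0.7746·e_1 = (-3.4000, -3.4000, 3.2000, -0.2000).
‖u_2‖ = 5.7793, so e_2 = (-0.5883, -0.5883, 0.5537, -0.0346).
e_1·a_3 = 0.7746·2 + (-0.5164)·1 + 0.2582·(-2) + (-0.2582)·(-3) = 1.2910; e_2·a_3 = (-0.5883)·2 + (-0.5883)·1 + 0.5537·(-2) + (-0.0346)·(-3) = -2.7685.
u_3 = a_3 − 1.2910·e_1 + 2.7685·e_2 = (-0.6287, 0.0379, -0.8004, -2.7625).
‖u_3‖ = 2.9443, so e_3 = (-0.2135, 0.0129, -0.2719, -0.9383).

e_3 = (-0.2135, 0.0129, -0.2719, -0.9383)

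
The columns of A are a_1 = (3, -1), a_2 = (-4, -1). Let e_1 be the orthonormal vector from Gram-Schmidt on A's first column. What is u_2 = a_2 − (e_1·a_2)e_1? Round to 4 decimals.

u_2 = (-0.7000, -2.1000)

a_1 = (3, -1); ‖a_1‖ = 3.1623, so e_1 = (0.9487, -0.3162).
e_1·a_2 = 0.9487·(-4) + (-0.3162)·(-1) = -3.4785.
u_2 = a_2 + 3.4785·e_1 = (-0.7000, -2.1000).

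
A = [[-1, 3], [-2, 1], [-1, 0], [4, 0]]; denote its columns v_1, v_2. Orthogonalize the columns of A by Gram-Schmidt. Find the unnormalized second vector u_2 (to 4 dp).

v_1 = (-1, -2, -1, 4); ‖v_1‖ = 4.6904, so e_1 = (-0.2132, -0.4264, -0.2132, 0.8528).
e_1·v_2 = (-0.2132)·3 + (-0.4264)·1 + (-0.2132)·0 + 0.8528·0 = -1.0660.
u_2 = v_2 + 1.0660·e_1 = (2.7727, 0.5455, -0.2273, 0.9091).

u_2 = (2.7727, 0.5455, -0.2273, 0.9091)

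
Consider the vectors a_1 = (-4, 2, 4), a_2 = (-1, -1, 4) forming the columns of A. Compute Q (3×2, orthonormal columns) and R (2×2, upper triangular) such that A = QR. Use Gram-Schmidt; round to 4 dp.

Q = [[-0.6667, 0.3333], [0.3333, -0.6667], [0.6667, 0.6667]], R = [[6.0000, 3.0000], [0.0000, 3.0000]]

a_1 = (-4, 2, 4); ‖a_1‖ = 6.0000, so q_1 = (-0.6667, 0.3333, 0.6667).
q_1·a_2 = (-0.6667)·(-1) + 0.3333·(-1) + 0.6667·4 = 3.0000.
u_2 = a_2 − 3.0000·q_1 = (1.0000, -2.0000, 2.0000).
‖u_2‖ = 3.0000, so q_2 = (0.3333, -0.6667, 0.6667).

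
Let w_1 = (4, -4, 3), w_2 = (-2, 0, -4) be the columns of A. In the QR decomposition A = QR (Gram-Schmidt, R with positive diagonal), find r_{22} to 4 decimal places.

w_1 = (4, -4, 3); ‖w_1‖ = 6.4031, so q_1 = (0.6247, -0.6247, 0.4685).
q_1·w_2 = 0.6247·(-2) + (-0.6247)·0 + 0.4685·(-4) = -3.1235.
u_2 = w_2 + 3.1235·q_1 = (-0.0488, -1.9512, -2.5366).
r_{22} = ‖u_2‖ = 3.2006.

r_{22} = 3.2006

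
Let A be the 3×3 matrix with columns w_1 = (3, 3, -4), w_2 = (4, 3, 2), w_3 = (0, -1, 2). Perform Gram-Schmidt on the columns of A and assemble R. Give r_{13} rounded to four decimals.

w_1 = (3, 3, -4); ‖w_1‖ = 5.8310, so q_1 = (0.5145, 0.5145, -0.6860).
r_{13} = q_1·w_3 = -1.8865.

r_{13} = -1.8865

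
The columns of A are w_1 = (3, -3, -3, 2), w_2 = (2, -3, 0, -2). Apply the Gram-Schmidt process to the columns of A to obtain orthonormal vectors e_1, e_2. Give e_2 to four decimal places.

e_1 = w_1/‖w_1‖ = (3, -3, -3, 2)/5.5678 = (0.5388, -0.5388, -0.5388, 0.3592).
r_{12} = e_1·w_2 = 1.9757.
u_2 = w_2 − 1.9757·e_1 = (0.9355, -1.9355, 1.0645, -2.7097).
‖u_2‖ = 3.6189, so e_2 = (0.2585, -0.5348, 0.2942, -0.7487).

e_2 = (0.2585, -0.5348, 0.2942, -0.7487)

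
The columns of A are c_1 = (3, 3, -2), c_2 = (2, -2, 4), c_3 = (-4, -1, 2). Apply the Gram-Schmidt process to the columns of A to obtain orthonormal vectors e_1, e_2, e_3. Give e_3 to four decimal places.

c_1 = (3, 3, -2); ‖c_1‖ = 4.6904, so e_1 = (0.6396, 0.6396, -0.4264).
e_1·c_2 = 0.6396·2 + 0.6396·(-2) + (-0.4264)·4 = -1.7056.
u_2 = c_2 + 1.7056·e_1 = (3.0909, -0.9091, 3.2727).
‖u_2‖ = 4.5925, so e_2 = (0.6730, -0.1980, 0.7126).
e_1·c_3 = 0.6396·(-4) + 0.6396·(-1) + (-0.4264)·2 = -4.0508; e_2·c_3 = 0.6730·(-4) + (-0.1980)·(-1) + 0.7126·2 = -1.0689.
u_3 = c_3 + 4.0508·e_1 + 1.0689·e_2 = (-0.6897, 1.3793, 1.0345).
‖u_3‖ = 1.8570, so e_3 = (-0.3714, 0.7428, 0.5571).

e_3 = (-0.3714, 0.7428, 0.5571)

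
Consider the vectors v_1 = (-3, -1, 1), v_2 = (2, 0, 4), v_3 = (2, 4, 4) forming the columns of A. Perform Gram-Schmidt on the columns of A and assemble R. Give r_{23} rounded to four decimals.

v_1 = (-3, -1, 1); ‖v_1‖ = 3.3166, so e_1 = (-0.9045, -0.3015, 0.3015).
e_1·v_2 = (-0.9045)·2 + (-0.3015)·0 + 0.3015·4 = -0.6030.
u_2 = v_2 + 0.6030·e_1 = (1.4545, -0.1818, 4.1818).
‖u_2‖ = 4.4313, so e_2 = (0.3282, -0.0410, 0.9437).
r_{23} = e_2·v_3 = 4.2672.

r_{23} = 4.2672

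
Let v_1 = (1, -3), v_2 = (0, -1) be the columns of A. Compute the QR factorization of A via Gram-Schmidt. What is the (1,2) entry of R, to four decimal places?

v_1 = (1, -3); ‖v_1‖ = 3.1623, so q_1 = (0.3162, -0.9487).
r_{12} = q_1·v_2 = 0.9487.

r_{12} = 0.9487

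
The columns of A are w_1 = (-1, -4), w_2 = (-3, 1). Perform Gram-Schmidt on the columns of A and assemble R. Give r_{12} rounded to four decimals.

r_{12} = -0.2425

w_1 = (-1, -4); ‖w_1‖ = 4.1231, so e_1 = (-0.2425, -0.9701).
r_{12} = e_1·w_2 = -0.2425.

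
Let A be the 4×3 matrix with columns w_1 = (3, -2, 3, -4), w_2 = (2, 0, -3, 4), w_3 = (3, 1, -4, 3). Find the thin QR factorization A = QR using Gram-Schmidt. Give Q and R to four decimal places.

Q = [[0.4867, 0.7926, 0.2515], [-0.3244, -0.2265, 0.6288], [0.4867, -0.3397, -0.5227], [-0.6489, 0.4529, -0.5178]], R = [[6.1644, -3.0822, -2.7578], [0.0000, 4.4159, 4.8688], [0.0000, 0.0000, 1.9208]]

w_1 = (3, -2, 3, -4); ‖w_1‖ = 6.1644, so q_1 = (0.4867, -0.3244, 0.4867, -0.6489).
q_1·w_2 = 0.4867·2 + (-0.3244)·0 + 0.4867·(-3) + (-0.6489)·4 = -3.0822.
u_2 = w_2 + 3.0822·q_1 = (3.5000, -1.0000, -1.5000, 2.0000).
‖u_2‖ = 4.4159, so q_2 = (0.7926, -0.2265, -0.3397, 0.4529).
q_1·w_3 = 0.4867·3 + (-0.3244)·1 + 0.4867·(-4) + (-0.6489)·3 = -2.7578; q_2·w_3 = 0.7926·3 + (-0.2265)·1 + (-0.3397)·(-4) + 0.4529·3 = 4.8688.
u_3 = w_3 + 2.7578·q_1 − 4.8688·q_2 = (0.4831, 1.2078, -1.0040, -0.9946).
‖u_3‖ = 1.9208, so q_3 = (0.2515, 0.6288, -0.5227, -0.5178).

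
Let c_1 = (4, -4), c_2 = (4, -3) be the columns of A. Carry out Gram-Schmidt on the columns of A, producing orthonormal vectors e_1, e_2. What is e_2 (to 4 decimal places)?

e_2 = (0.7071, 0.7071)

c_1 = (4, -4); ‖c_1‖ = 5.6569, so e_1 = (0.7071, -0.7071).
e_1·c_2 = 0.7071·4 + (-0.7071)·(-3) = 4.9497.
u_2 = c_2 − 4.9497·e_1 = (0.5000, 0.5000).
‖u_2‖ = 0.7071, so e_2 = (0.7071, 0.7071).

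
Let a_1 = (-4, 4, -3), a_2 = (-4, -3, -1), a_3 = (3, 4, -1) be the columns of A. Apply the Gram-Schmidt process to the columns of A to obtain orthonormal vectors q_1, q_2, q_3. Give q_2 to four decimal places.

q_2 = (-0.6660, -0.7395, -0.0979)

a_1 = (-4, 4, -3); ‖a_1‖ = 6.4031, so q_1 = (-0.6247, 0.6247, -0.4685).
q_1·a_2 = (-0.6247)·(-4) + 0.6247·(-3) + (-0.4685)·(-1) = 1.0932.
u_2 = a_2 − 1.0932·q_1 = (-3.3171, -3.6829, -0.4878).
‖u_2‖ = 4.9804, so q_2 = (-0.6660, -0.7395, -0.0979).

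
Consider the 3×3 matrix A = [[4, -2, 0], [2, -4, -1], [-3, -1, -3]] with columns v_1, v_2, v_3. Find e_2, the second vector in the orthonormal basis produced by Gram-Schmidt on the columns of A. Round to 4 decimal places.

v_1 = (4, 2, -3); ‖v_1‖ = 5.3852, so e_1 = (0.7428, 0.3714, -0.5571).
e_1·v_2 = 0.7428·(-2) + 0.3714·(-4) + (-0.5571)·(-1) = -2.4140.
u_2 = v_2 + 2.4140·e_1 = (-0.2069, -3.1034, -2.3448).
‖u_2‖ = 3.8952, so e_2 = (-0.0531, -0.7967, -0.6020).

e_2 = (-0.0531, -0.7967, -0.6020)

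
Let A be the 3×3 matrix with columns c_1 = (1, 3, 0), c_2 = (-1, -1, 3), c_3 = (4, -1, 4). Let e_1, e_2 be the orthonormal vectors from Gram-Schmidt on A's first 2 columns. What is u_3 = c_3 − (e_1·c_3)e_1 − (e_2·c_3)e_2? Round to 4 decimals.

e_1 = c_1/‖c_1‖ = (1, 3, 0)/3.1623 = (0.3162, 0.9487, 0.0000).
r_{12} = e_1·c_2 = -1.2649.
u_2 = c_2 + 1.2649·e_1 = (-0.6000, 0.2000, 3.0000).
‖u_2‖ = 3.0659, so e_2 = (-0.1957, 0.0652, 0.9785).
r_{13} = e_1·c_3 = 0.3162; r_{23} = e_2·c_3 = 3.0659.
u_3 = c_3 − 0.3162·e_1 − 3.0659·e_2 = (4.5000, -1.5000, 1.0000).

u_3 = (4.5000, -1.5000, 1.0000)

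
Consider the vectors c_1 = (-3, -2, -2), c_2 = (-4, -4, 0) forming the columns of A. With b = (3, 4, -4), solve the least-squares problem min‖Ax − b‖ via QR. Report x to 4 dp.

x = (1.8889, -2.0556)

c_1 = (-3, -2, -2); ‖c_1‖ = 4.1231, so q_1 = (-0.7276, -0.4851, -0.4851).
q_1·c_2 = (-0.7276)·(-4) + (-0.4851)·(-4) + (-0.4851)·0 = 4.8507.
u_2 = c_2 − 4.8507·q_1 = (-0.4706, -1.6471, 2.3529).
‖u_2‖ = 2.9104, so q_2 = (-0.1617, -0.5659, 0.8085).
Qᵀb = (-2.1828, -5.9825).
Back-substitute: x_2 = -5.9825/2.9104 = -2.0556.
x_1 = (-2.1828 − 4.8507·(-2.0556))/4.1231 = 1.8889.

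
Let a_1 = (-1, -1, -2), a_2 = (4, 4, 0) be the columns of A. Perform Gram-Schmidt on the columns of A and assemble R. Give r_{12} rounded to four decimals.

a_1 = (-1, -1, -2); ‖a_1‖ = 2.4495, so q_1 = (-0.4082, -0.4082, -0.8165).
r_{12} = q_1·a_2 = -3.2660.

r_{12} = -3.2660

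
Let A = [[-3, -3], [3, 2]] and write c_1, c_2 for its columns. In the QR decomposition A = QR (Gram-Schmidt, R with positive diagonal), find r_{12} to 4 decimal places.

c_1 = (-3, 3); ‖c_1‖ = 4.2426, so q_1 = (-0.7071, 0.7071).
r_{12} = q_1·c_2 = 3.5355.

r_{12} = 3.5355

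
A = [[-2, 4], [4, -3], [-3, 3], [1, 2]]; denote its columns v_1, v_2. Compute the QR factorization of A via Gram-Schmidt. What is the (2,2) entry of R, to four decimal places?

r_{22} = 3.7014

e_1 = v_1/‖v_1‖ = (-2, 4, -3, 1)/5.4772 = (-0.3651, 0.7303, -0.5477, 0.1826).
r_{12} = e_1·v_2 = -4.9295.
u_2 = v_2 + 4.9295·e_1 = (2.2000, 0.6000, 0.3000, 2.9000).
r_{22} = ‖u_2‖ = 3.7014.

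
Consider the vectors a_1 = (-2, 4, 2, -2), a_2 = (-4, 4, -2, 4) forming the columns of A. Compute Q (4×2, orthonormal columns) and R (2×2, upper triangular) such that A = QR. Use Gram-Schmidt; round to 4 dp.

Q = [[-0.3780, -0.4591], [0.7559, 0.3339], [0.3780, -0.4174], [-0.3780, 0.7096]], R = [[5.2915, 2.2678], [0.0000, 6.8452]]

a_1 = (-2, 4, 2, -2); ‖a_1‖ = 5.2915, so q_1 = (-0.3780, 0.7559, 0.3780, -0.3780).
q_1·a_2 = (-0.3780)·(-4) + 0.7559·4 + 0.3780·(-2) + (-0.3780)·4 = 2.2678.
u_2 = a_2 − 2.2678·q_1 = (-3.1429, 2.2857, -2.8571, 4.8571).
‖u_2‖ = 6.8452, so q_2 = (-0.4591, 0.3339, -0.4174, 0.7096).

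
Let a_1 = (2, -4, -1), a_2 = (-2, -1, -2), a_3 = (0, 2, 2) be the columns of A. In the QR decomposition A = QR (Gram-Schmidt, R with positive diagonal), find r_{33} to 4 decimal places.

r_{33} = 0.5882

a_1 = (2, -4, -1); ‖a_1‖ = 4.5826, so e_1 = (0.4364, -0.8729, -0.2182).
e_1·a_2 = 0.4364·(-2) + (-0.8729)·(-1) + (-0.2182)·(-2) = 0.4364.
u_2 = a_2 − 0.4364·e_1 = (-2.1905, -0.6190, -1.9048).
‖u_2‖ = 2.9681, so e_2 = (-0.7380, -0.2086, -0.6417).
e_1·a_3 = 0.4364·0 + (-0.8729)·2 + (-0.2182)·2 = -2.1822; e_2·a_3 = (-0.7380)·0 + (-0.2086)·2 + (-0.6417)·2 = -1.7006.
u_3 = a_3 + 2.1822·e_1 + 1.7006·e_2 = (-0.3027, -0.2595, 0.4324).
r_{33} = ‖u_3‖ = 0.5882.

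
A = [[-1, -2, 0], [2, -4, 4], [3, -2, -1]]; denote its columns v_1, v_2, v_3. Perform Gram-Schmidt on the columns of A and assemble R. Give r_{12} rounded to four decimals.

r_{12} = -3.2071

v_1 = (-1, 2, 3); ‖v_1‖ = 3.7417, so q_1 = (-0.2673, 0.5345, 0.8018).
r_{12} = q_1·v_2 = -3.2071.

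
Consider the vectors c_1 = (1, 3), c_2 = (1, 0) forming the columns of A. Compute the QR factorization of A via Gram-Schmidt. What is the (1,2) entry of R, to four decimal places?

r_{12} = 0.3162

c_1 = (1, 3); ‖c_1‖ = 3.1623, so q_1 = (0.3162, 0.9487).
r_{12} = q_1·c_2 = 0.3162.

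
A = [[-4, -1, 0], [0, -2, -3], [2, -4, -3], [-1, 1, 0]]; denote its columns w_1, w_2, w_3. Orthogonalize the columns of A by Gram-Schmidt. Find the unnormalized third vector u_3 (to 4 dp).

w_1 = (-4, 0, 2, -1); ‖w_1‖ = 4.5826, so q_1 = (-0.8729, 0.0000, 0.4364, -0.2182).
q_1·w_2 = (-0.8729)·(-1) + 0.0000·(-2) + 0.4364·(-4) + (-0.2182)·1 = -1.0911.
u_2 = w_2 + 1.0911·q_1 = (-1.9524, -2.0000, -3.5238, 0.7619).
‖u_2‖ = 4.5617, so q_2 = (-0.4280, -0.4384, -0.7725, 0.1670).
q_1·w_3 = (-0.8729)·0 + 0.0000·(-3) + 0.4364·(-3) + (-0.2182)·0 = -1.3093; q_2·w_3 = (-0.4280)·0 + (-0.4384)·(-3) + (-0.7725)·(-3) + 0.1670·0 = 3.6327.
u_3 = w_3 + 1.3093·q_1 − 3.6327·q_2 = (0.4119, -1.4073, 0.3776, -0.8924).

u_3 = (0.4119, -1.4073, 0.3776, -0.8924)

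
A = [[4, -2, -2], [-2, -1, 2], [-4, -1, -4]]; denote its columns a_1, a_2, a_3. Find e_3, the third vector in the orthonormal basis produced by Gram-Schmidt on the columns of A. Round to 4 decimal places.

a_1 = (4, -2, -4); ‖a_1‖ = 6.0000, so e_1 = (0.6667, -0.3333, -0.6667).
e_1·a_2 = 0.6667·(-2) + (-0.3333)·(-1) + (-0.6667)·(-1) = -0.3333.
u_2 = a_2 + 0.3333·e_1 = (-1.7778, -1.1111, -1.2222).
‖u_2‖ = 2.4267, so e_2 = (-0.7326, -0.4579, -0.5037).
e_1·a_3 = 0.6667·(-2) + (-0.3333)·2 + (-0.6667)·(-4) = 0.6667; e_2·a_3 = (-0.7326)·(-2) + (-0.4579)·2 + (-0.5037)·(-4) = 2.5641.
u_3 = a_3 − 0.6667·e_1 − 2.5641·e_2 = (-0.5660, 3.3962, -2.2642).
‖u_3‖ = 4.1208, so e_3 = (-0.1374, 0.8242, -0.5494).

e_3 = (-0.1374, 0.8242, -0.5494)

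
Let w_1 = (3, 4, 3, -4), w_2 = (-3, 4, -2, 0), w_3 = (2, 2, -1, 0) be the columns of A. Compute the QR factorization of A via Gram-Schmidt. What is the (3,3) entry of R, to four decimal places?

r_{33} = 2.4672

w_1 = (3, 4, 3, -4); ‖w_1‖ = 7.0711, so e_1 = (0.4243, 0.5657, 0.4243, -0.5657).
e_1·w_2 = 0.4243·(-3) + 0.5657·4 + 0.4243·(-2) + (-0.5657)·0 = 0.1414.
u_2 = w_2 − 0.1414·e_1 = (-3.0600, 3.9200, -2.0600, 0.0800).
‖u_2‖ = 5.3833, so e_2 = (-0.5684, 0.7282, -0.3827, 0.0149).
e_1·w_3 = 0.4243·2 + 0.5657·2 + 0.4243·(-1) + (-0.5657)·0 = 1.5556; e_2·w_3 = (-0.5684)·2 + 0.7282·2 + (-0.3827)·(-1) + 0.0149·0 = 0.7022.
u_3 = w_3 − 1.5556·e_1 − 0.7022·e_2 = (1.7391, 0.6087, -1.3913, 0.8696).
r_{33} = ‖u_3‖ = 2.4672.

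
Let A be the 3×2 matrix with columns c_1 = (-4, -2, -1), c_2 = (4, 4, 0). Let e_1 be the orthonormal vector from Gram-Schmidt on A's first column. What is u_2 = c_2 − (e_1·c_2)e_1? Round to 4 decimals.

c_1 = (-4, -2, -1); ‖c_1‖ = 4.5826, so e_1 = (-0.8729, -0.4364, -0.2182).
e_1·c_2 = (-0.8729)·4 + (-0.4364)·4 + (-0.2182)·0 = -5.2372.
u_2 = c_2 + 5.2372·e_1 = (-0.5714, 1.7143, -1.1429).

u_2 = (-0.5714, 1.7143, -1.1429)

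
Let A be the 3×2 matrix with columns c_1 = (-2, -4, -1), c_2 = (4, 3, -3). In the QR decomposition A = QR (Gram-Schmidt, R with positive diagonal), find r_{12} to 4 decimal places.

c_1 = (-2, -4, -1); ‖c_1‖ = 4.5826, so e_1 = (-0.4364, -0.8729, -0.2182).
r_{12} = e_1·c_2 = -3.7097.

r_{12} = -3.7097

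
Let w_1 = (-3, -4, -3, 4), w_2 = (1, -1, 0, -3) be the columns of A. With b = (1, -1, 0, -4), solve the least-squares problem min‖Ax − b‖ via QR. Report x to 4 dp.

x = (-0.0256, 1.2471)

w_1 = (-3, -4, -3, 4); ‖w_1‖ = 7.0711, so q_1 = (-0.4243, -0.5657, -0.4243, 0.5657).
q_1·w_2 = (-0.4243)·1 + (-0.5657)·(-1) + (-0.4243)·0 + 0.5657·(-3) = -1.5556.
u_2 = w_2 + 1.5556·q_1 = (0.3400, -1.8800, -0.6600, -2.1200).
‖u_2‖ = 2.9292, so q_2 = (0.1161, -0.6418, -0.2253, -0.7238).
Qᵀb = (-2.1213, 3.6529).
Back-substitute: x_2 = 3.6529/2.9292 = 1.2471.
x_1 = (-2.1213 + 1.5556·1.2471)/7.0711 = -0.0256.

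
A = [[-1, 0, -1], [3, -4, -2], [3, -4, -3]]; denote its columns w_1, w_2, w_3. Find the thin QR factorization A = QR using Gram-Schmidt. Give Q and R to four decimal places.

w_1 = (-1, 3, 3); ‖w_1‖ = 4.3589, so q_1 = (-0.2294, 0.6882, 0.6882).
q_1·w_2 = (-0.2294)·0 + 0.6882·(-4) + 0.6882·(-4) = -5.5060.
u_2 = w_2 + 5.5060·q_1 = (-1.2632, -0.2105, -0.2105).
‖u_2‖ = 1.2978, so q_2 = (-0.9733, -0.1622, -0.1622).
q_1·w_3 = (-0.2294)·(-1) + 0.6882·(-2) + 0.6882·(-3) = -3.2118; q_2·w_3 = (-0.9733)·(-1) + (-0.1622)·(-2) + (-0.1622)·(-3) = 1.7844.
u_3 = w_3 + 3.2118·q_1 − 1.7844·q_2 = (0.0000, 0.5000, -0.5000).
‖u_3‖ = 0.7071, so q_3 = (0.0000, 0.7071, -0.7071).

Q = [[-0.2294, -0.9733, 0.0000], [0.6882, -0.1622, 0.7071], [0.6882, -0.1622, -0.7071]], R = [[4.3589, -5.5060, -3.2118], [0.0000, 1.2978, 1.7844], [0.0000, 0.0000, 0.7071]]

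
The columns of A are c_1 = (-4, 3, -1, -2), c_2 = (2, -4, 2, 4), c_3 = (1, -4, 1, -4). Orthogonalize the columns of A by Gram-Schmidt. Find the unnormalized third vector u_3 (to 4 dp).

c_1 = (-4, 3, -1, -2); ‖c_1‖ = 5.4772, so q_1 = (-0.7303, 0.5477, -0.1826, -0.3651).
q_1·c_2 = (-0.7303)·2 + 0.5477·(-4) + (-0.1826)·2 + (-0.3651)·4 = -5.4772.
u_2 = c_2 + 5.4772·q_1 = (-2.0000, -1.0000, 1.0000, 2.0000).
‖u_2‖ = 3.1623, so q_2 = (-0.6325, -0.3162, 0.3162, 0.6325).
q_1·c_3 = (-0.7303)·1 + 0.5477·(-4) + (-0.1826)·1 + (-0.3651)·(-4) = -1.6432; q_2·c_3 = (-0.6325)·1 + (-0.3162)·(-4) + 0.3162·1 + 0.6325·(-4) = -1.5811.
u_3 = c_3 + 1.6432·q_1 + 1.5811·q_2 = (-1.2000, -3.6000, 1.2000, -3.6000).

u_3 = (-1.2000, -3.6000, 1.2000, -3.6000)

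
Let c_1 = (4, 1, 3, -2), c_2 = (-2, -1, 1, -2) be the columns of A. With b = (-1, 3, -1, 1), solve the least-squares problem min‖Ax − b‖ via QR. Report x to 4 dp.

c_1 = (4, 1, 3, -2); ‖c_1‖ = 5.4772, so q_1 = (0.7303, 0.1826, 0.5477, -0.3651).
q_1·c_2 = 0.7303·(-2) + 0.1826·(-1) + 0.5477·1 + (-0.3651)·(-2) = -0.3651.
u_2 = c_2 + 0.3651·q_1 = (-1.7333, -0.9333, 1.2000, -2.1333).
‖u_2‖ = 3.1411, so q_2 = (-0.5518, -0.2971, 0.3820, -0.6792).
Qᵀb = (-1.0954, -1.4008).
Back-substitute: x_2 = -1.4008/3.1411 = -0.4459.
x_1 = (-1.0954 + 0.3651·(-0.4459))/5.4772 = -0.2297.

x = (-0.2297, -0.4459)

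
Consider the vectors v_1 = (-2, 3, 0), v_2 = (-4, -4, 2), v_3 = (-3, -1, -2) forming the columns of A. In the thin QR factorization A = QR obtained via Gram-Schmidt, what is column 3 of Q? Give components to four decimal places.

e_3 = (-0.2822, -0.1881, -0.9407)

v_1 = (-2, 3, 0); ‖v_1‖ = 3.6056, so e_1 = (-0.5547, 0.8321, 0.0000).
e_1·v_2 = (-0.5547)·(-4) + 0.8321·(-4) + 0.0000·2 = -1.1094.
u_2 = v_2 + 1.1094·e_1 = (-4.6154, -3.0769, 2.0000).
‖u_2‖ = 5.8965, so e_2 = (-0.7827, -0.5218, 0.3392).
e_1·v_3 = (-0.5547)·(-3) + 0.8321·(-1) + 0.0000·(-2) = 0.8321; e_2·v_3 = (-0.7827)·(-3) + (-0.5218)·(-1) + 0.3392·(-2) = 2.1916.
u_3 = v_3 − 0.8321·e_1 − 2.1916·e_2 = (-0.8230, -0.5487, -2.7434).
‖u_3‖ = 2.9162, so e_3 = (-0.2822, -0.1881, -0.9407).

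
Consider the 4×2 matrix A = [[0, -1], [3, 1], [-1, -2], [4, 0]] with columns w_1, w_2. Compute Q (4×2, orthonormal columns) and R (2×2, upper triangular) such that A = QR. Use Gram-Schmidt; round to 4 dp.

Q = [[0.0000, -0.4455], [0.5883, 0.1885], [-0.1961, -0.8053], [0.7845, -0.3427]], R = [[5.0990, 0.9806], [0.0000, 2.2447]]

w_1 = (0, 3, -1, 4); ‖w_1‖ = 5.0990, so q_1 = (0.0000, 0.5883, -0.1961, 0.7845).
q_1·w_2 = 0.0000·(-1) + 0.5883·1 + (-0.1961)·(-2) + 0.7845·0 = 0.9806.
u_2 = w_2 − 0.9806·q_1 = (-1.0000, 0.4231, -1.8077, -0.7692).
‖u_2‖ = 2.2447, so q_2 = (-0.4455, 0.1885, -0.8053, -0.3427).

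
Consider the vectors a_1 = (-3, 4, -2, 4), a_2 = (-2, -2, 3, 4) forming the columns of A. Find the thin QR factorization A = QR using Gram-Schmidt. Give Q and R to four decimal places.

Q = [[-0.4472, -0.2610], [0.5963, -0.4825], [-0.2981, 0.5971], [0.5963, 0.5853]], R = [[6.7082, 1.1926], [0.0000, 5.6194]]

q_1 = a_1/‖a_1‖ = (-3, 4, -2, 4)/6.7082 = (-0.4472, 0.5963, -0.2981, 0.5963).
r_{12} = q_1·a_2 = 1.1926.
u_2 = a_2 − 1.1926·q_1 = (-1.4667, -2.7111, 3.3556, 3.2889).
‖u_2‖ = 5.6194, so q_2 = (-0.2610, -0.4825, 0.5971, 0.5853).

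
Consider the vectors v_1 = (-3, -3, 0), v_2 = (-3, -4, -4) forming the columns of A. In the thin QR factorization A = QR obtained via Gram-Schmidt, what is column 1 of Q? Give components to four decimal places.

e_1 = (-0.7071, -0.7071, 0.0000)

v_1 = (-3, -3, 0); ‖v_1‖ = 4.2426, so e_1 = (-0.7071, -0.7071, 0.0000).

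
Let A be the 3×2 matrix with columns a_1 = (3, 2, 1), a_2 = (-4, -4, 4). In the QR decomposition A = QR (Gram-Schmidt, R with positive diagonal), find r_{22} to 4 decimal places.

e_1 = a_1/‖a_1‖ = (3, 2, 1)/3.7417 = (0.8018, 0.5345, 0.2673).
r_{12} = e_1·a_2 = -4.2762.
u_2 = a_2 + 4.2762·e_1 = (-0.5714, -1.7143, 5.1429).
r_{22} = ‖u_2‖ = 5.4511.

r_{22} = 5.4511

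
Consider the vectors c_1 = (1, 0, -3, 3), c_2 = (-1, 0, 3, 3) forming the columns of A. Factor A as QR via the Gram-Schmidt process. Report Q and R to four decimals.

e_1 = c_1/‖c_1‖ = (1, 0, -3, 3)/4.3589 = (0.2294, 0.0000, -0.6882, 0.6882).
r_{12} = e_1·c_2 = -0.2294.
u_2 = c_2 + 0.2294·e_1 = (-0.9474, 0.0000, 2.8421, 3.1579).
‖u_2‖ = 4.3529, so e_2 = (-0.2176, 0.0000, 0.6529, 0.7255).

Q = [[0.2294, -0.2176], [0.0000, 0.0000], [-0.6882, 0.6529], [0.6882, 0.7255]], R = [[4.3589, -0.2294], [0.0000, 4.3529]]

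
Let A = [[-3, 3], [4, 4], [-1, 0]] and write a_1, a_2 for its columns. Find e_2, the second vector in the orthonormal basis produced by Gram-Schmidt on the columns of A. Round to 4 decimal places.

e_2 = (0.7920, 0.6080, 0.0560)

a_1 = (-3, 4, -1); ‖a_1‖ = 5.0990, so e_1 = (-0.5883, 0.7845, -0.1961).
e_1·a_2 = (-0.5883)·3 + 0.7845·4 + (-0.1961)·0 = 1.3728.
u_2 = a_2 − 1.3728·e_1 = (3.8077, 2.9231, 0.2692).
‖u_2‖ = 4.8078, so e_2 = (0.7920, 0.6080, 0.0560).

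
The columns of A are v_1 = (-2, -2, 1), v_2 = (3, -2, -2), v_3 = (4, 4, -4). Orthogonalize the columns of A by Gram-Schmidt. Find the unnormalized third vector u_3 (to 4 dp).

u_3 = (-0.8759, 0.1460, -1.4599)

v_1 = (-2, -2, 1); ‖v_1‖ = 3.0000, so q_1 = (-0.6667, -0.6667, 0.3333).
q_1·v_2 = (-0.6667)·3 + (-0.6667)·(-2) + 0.3333·(-2) = -1.3333.
u_2 = v_2 + 1.3333·q_1 = (2.1111, -2.8889, -1.5556).
‖u_2‖ = 3.9016, so q_2 = (0.5411, -0.7404, -0.3987).
q_1·v_3 = (-0.6667)·4 + (-0.6667)·4 + 0.3333·(-4) = -6.6667; q_2·v_3 = 0.5411·4 + (-0.7404)·4 + (-0.3987)·(-4) = 0.7974.
u_3 = v_3 + 6.6667·q_1 − 0.7974·q_2 = (-0.8759, 0.1460, -1.4599).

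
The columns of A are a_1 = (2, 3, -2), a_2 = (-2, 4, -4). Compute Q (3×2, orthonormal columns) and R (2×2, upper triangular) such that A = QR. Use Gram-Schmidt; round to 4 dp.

Q = [[0.4851, -0.8484], [0.7276, 0.2571], [-0.4851, -0.4628]], R = [[4.1231, 3.8806], [0.0000, 4.5762]]

a_1 = (2, 3, -2); ‖a_1‖ = 4.1231, so e_1 = (0.4851, 0.7276, -0.4851).
e_1·a_2 = 0.4851·(-2) + 0.7276·4 + (-0.4851)·(-4) = 3.8806.
u_2 = a_2 − 3.8806·e_1 = (-3.8824, 1.1765, -2.1176).
‖u_2‖ = 4.5762, so e_2 = (-0.8484, 0.2571, -0.4628).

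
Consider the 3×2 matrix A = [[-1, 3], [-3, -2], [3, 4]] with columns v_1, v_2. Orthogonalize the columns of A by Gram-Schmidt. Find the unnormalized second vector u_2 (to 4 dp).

u_2 = (3.7895, 0.3684, 1.6316)

v_1 = (-1, -3, 3); ‖v_1‖ = 4.3589, so q_1 = (-0.2294, -0.6882, 0.6882).
q_1·v_2 = (-0.2294)·3 + (-0.6882)·(-2) + 0.6882·4 = 3.4412.
u_2 = v_2 − 3.4412·q_1 = (3.7895, 0.3684, 1.6316).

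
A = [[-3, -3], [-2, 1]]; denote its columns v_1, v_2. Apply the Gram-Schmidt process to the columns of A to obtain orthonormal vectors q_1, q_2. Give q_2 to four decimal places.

v_1 = (-3, -2); ‖v_1‖ = 3.6056, so q_1 = (-0.8321, -0.5547).
q_1·v_2 = (-0.8321)·(-3) + (-0.5547)·1 = 1.9415.
u_2 = v_2 − 1.9415·q_1 = (-1.3846, 2.0769).
‖u_2‖ = 2.4962, so q_2 = (-0.5547, 0.8321).

q_2 = (-0.5547, 0.8321)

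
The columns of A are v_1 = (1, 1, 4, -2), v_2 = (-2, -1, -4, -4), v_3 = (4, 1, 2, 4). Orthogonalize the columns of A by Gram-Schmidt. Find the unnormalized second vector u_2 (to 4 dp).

v_1 = (1, 1, 4, -2); ‖v_1‖ = 4.6904, so q_1 = (0.2132, 0.2132, 0.8528, -0.4264).
q_1·v_2 = 0.2132·(-2) + 0.2132·(-1) + 0.8528·(-4) + (-0.4264)·(-4) = -2.3452.
u_2 = v_2 + 2.3452·q_1 = (-1.5000, -0.5000, -2.0000, -5.0000).

u_2 = (-1.5000, -0.5000, -2.0000, -5.0000)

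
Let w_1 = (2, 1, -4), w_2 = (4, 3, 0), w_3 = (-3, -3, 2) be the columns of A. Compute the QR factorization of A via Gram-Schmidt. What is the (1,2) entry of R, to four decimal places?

r_{12} = 2.4004

w_1 = (2, 1, -4); ‖w_1‖ = 4.5826, so e_1 = (0.4364, 0.2182, -0.8729).
r_{12} = e_1·w_2 = 2.4004.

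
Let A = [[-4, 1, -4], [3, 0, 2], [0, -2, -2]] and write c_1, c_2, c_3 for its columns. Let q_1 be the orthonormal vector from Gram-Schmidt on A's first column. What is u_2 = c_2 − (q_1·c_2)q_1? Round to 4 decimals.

c_1 = (-4, 3, 0); ‖c_1‖ = 5.0000, so q_1 = (-0.8000, 0.6000, 0.0000).
q_1·c_2 = (-0.8000)·1 + 0.6000·0 + 0.0000·(-2) = -0.8000.
u_2 = c_2 + 0.8000·q_1 = (0.3600, 0.4800, -2.0000).

u_2 = (0.3600, 0.4800, -2.0000)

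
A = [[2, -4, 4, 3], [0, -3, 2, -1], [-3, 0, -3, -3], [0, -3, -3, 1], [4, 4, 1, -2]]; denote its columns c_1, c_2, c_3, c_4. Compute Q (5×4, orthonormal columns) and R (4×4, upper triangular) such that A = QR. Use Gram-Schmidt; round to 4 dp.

c_1 = (2, 0, -3, 0, 4); ‖c_1‖ = 5.3852, so q_1 = (0.3714, 0.0000, -0.5571, 0.0000, 0.7428).
q_1·c_2 = 0.3714·(-4) + 0.0000·(-3) + (-0.5571)·0 + 0.0000·(-3) + 0.7428·4 = 1.4856.
u_2 = c_2 − 1.4856·q_1 = (-4.5517, -3.0000, 0.8276, -3.0000, 2.8966).
‖u_2‖ = 6.9133, so q_2 = (-0.6584, -0.4339, 0.1197, -0.4339, 0.4190).
q_1·c_3 = 0.3714·4 + 0.0000·2 + (-0.5571)·(-3) + 0.0000·(-3) + 0.7428·1 = 3.8996; q_2·c_3 = (-0.6584)·4 + (-0.4339)·2 + 0.1197·(-3) + (-0.4339)·(-3) + 0.4190·1 = -2.1398.
u_3 = c_3 − 3.8996·q_1 + 2.1398·q_2 = (1.1429, 1.0714, -0.5714, -3.9286, -1.0000).
‖u_3‖ = 4.3834, so q_3 = (0.2607, 0.2444, -0.1304, -0.8962, -0.2281).
q_1·c_4 = 0.3714·3 + 0.0000·(-1) + (-0.5571)·(-3) + 0.0000·1 + 0.7428·(-2) = 1.2999; q_2·c_4 = (-0.6584)·3 + (-0.4339)·(-1) + 0.1197·(-3) + (-0.4339)·1 + 0.4190·(-2) = -3.1723; q_3·c_4 = 0.2607·3 + 0.2444·(-1) + (-0.1304)·(-3) + (-0.8962)·1 + (-0.2281)·(-2) = 0.4889.
u_4 = c_4 − 1.2999·q_1 + 3.1723·q_2 − 0.4889·q_3 = (0.3011, -2.4961, -1.8324, 0.0615, -1.5248).
‖u_4‖ = 3.4652, so q_4 = (0.0869, -0.7203, -0.5288, 0.0177, -0.4400).

Q = [[0.3714, -0.6584, 0.2607, 0.0869], [0.0000, -0.4339, 0.2444, -0.7203], [-0.5571, 0.1197, -0.1304, -0.5288], [0.0000, -0.4339, -0.8962, 0.0177], [0.7428, 0.4190, -0.2281, -0.4400]], R = [[5.3852, 1.4856, 3.8996, 1.2999], [0.0000, 6.9133, -2.1398, -3.1723], [0.0000, 0.0000, 4.3834, 0.4889], [0.0000, 0.0000, 0.0000, 3.4652]]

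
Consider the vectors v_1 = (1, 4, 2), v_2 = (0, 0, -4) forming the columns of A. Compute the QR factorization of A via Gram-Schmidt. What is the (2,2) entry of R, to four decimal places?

q_1 = v_1/‖v_1‖ = (1, 4, 2)/4.5826 = (0.2182, 0.8729, 0.4364).
r_{12} = q_1·v_2 = -1.7457.
u_2 = v_2 + 1.7457·q_1 = (0.3810, 1.5238, -3.2381).
r_{22} = ‖u_2‖ = 3.5989.

r_{22} = 3.5989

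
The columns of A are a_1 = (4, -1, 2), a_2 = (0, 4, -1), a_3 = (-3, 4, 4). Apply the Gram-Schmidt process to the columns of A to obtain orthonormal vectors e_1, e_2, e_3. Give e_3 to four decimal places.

e_3 = (-0.3907, 0.2233, 0.8930)

a_1 = (4, -1, 2); ‖a_1‖ = 4.5826, so e_1 = (0.8729, -0.2182, 0.4364).
e_1·a_2 = 0.8729·0 + (-0.2182)·4 + 0.4364·(-1) = -1.3093.
u_2 = a_2 + 1.3093·e_1 = (1.1429, 3.7143, -0.4286).
‖u_2‖ = 3.9097, so e_2 = (0.2923, 0.9500, -0.1096).
e_1·a_3 = 0.8729·(-3) + (-0.2182)·4 + 0.4364·4 = -1.7457; e_2·a_3 = 0.2923·(-3) + 0.9500·4 + (-0.1096)·4 = 2.4847.
u_3 = a_3 + 1.7457·e_1 − 2.4847·e_2 = (-2.2025, 1.2586, 5.0343).
‖u_3‖ = 5.6373, so e_3 = (-0.3907, 0.2233, 0.8930).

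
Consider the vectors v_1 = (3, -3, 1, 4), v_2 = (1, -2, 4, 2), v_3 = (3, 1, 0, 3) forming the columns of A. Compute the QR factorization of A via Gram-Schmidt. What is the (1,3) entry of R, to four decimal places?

r_{13} = 3.0426

v_1 = (3, -3, 1, 4); ‖v_1‖ = 5.9161, so q_1 = (0.5071, -0.5071, 0.1690, 0.6761).
r_{13} = q_1·v_3 = 3.0426.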